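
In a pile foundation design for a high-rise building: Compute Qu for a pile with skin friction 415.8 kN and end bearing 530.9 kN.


Using Qu = Qf + Qb
Qu = 415.8 + 530.9
Qu = 946.7 kN


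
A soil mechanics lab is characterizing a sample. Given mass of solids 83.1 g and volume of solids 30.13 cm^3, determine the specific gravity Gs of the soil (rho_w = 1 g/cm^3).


Using Gs = m_s / (V_s * rho_w)
Since rho_w = 1 g/cm^3:
Gs = 83.1 / 30.13
Gs = 2.758


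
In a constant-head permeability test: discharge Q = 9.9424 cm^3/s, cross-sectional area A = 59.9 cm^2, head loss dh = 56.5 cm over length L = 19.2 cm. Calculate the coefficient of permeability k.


Compute hydraulic gradient:
i = dh / L = 56.5 / 19.2 = 2.94271
Then apply Darcy's law:
k = Q / (A * i)
k = 9.9424 / (59.9 * 2.94271)
k = 9.9424 / 176.268
k = 0.056405 cm/s


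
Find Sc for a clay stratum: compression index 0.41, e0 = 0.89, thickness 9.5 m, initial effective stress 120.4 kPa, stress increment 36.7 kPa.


Result: 0.2381 m

Derivation:
Using Sc = Cc * H / (1 + e0) * log10((sigma0 + delta_sigma) / sigma0)
Stress ratio = (120.4 + 36.7) / 120.4 = 1.30482
log10(1.30482) = 0.11555
Cc * H / (1 + e0) = 0.41 * 9.5 / (1 + 0.89) = 2.06085
Sc = 2.06085 * 0.11555
Sc = 0.2381 m


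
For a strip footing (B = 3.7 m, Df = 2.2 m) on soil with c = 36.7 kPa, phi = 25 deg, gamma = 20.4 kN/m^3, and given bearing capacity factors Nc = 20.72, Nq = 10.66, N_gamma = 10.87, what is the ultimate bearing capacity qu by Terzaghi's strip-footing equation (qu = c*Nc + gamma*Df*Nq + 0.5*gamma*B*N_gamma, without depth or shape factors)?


Compute qu = c*Nc + gamma*Df*Nq + 0.5*gamma*B*N_gamma
Term 1: 36.7 * 20.72 = 760.424
Term 2: 20.4 * 2.2 * 10.66 = 478.4208
Term 3: 0.5 * 20.4 * 3.7 * 10.87 = 410.2338
qu = 760.424 + 478.4208 + 410.2338
qu = 1649.08 kPa


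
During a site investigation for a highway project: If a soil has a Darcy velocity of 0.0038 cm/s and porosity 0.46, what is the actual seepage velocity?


Result: 0.00826 cm/s

Derivation:
Using v_s = v_d / n
v_s = 0.0038 / 0.46
v_s = 0.00826 cm/s


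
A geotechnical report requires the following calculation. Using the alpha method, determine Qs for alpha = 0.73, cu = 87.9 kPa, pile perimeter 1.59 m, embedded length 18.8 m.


Using Qs = alpha * cu * perimeter * L
Qs = 0.73 * 87.9 * 1.59 * 18.8
Qs = 1918.08 kN


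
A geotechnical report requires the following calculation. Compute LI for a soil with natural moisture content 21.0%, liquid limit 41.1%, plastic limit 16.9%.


First compute the plasticity index:
PI = LL - PL = 41.1 - 16.9 = 24.2
Then compute the liquidity index:
LI = (w - PL) / PI
LI = (21.0 - 16.9) / 24.2
LI = 0.169


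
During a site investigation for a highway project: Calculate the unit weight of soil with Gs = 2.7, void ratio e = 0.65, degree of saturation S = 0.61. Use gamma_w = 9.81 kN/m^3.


Using gamma = gamma_w * (Gs + S*e) / (1 + e)
Numerator: Gs + S*e = 2.7 + 0.61*0.65 = 3.0965
Denominator: 1 + e = 1 + 0.65 = 1.65
gamma = 9.81 * 3.0965 / 1.65
gamma = 18.41 kN/m^3


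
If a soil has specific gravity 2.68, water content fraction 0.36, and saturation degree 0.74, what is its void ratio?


Using the relation e = Gs * w / S
e = 2.68 * 0.36 / 0.74
e = 1.3038


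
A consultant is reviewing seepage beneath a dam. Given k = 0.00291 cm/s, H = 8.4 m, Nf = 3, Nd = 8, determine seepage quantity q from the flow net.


Convert k to m/s for unit consistency with H:
k = 0.00291 cm/s = 0.00291 / 100 m/s = 2.91e-05 m/s
Using q = k * H * Nf / Nd
Nf / Nd = 3 / 8 = 0.375
q = 2.91e-05 * 8.4 * 0.375
q = 9.166e-05 m^3/s per m


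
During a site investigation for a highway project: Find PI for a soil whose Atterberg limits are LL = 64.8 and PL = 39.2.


Using PI = LL - PL
PI = 64.8 - 39.2
PI = 25.6


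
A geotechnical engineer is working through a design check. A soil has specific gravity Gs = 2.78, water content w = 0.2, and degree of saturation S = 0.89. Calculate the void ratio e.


Using the relation e = Gs * w / S
e = 2.78 * 0.2 / 0.89
e = 0.6247


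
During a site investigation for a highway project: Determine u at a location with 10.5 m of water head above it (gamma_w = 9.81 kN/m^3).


Result: 103.01 kPa

Derivation:
Using u = gamma_w * h_w
u = 9.81 * 10.5
u = 103.01 kPa


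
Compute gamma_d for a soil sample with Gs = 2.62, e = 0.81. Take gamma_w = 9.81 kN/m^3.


Result: 14.2 kN/m^3

Derivation:
Using gamma_d = Gs * gamma_w / (1 + e)
gamma_d = 2.62 * 9.81 / (1 + 0.81)
gamma_d = 2.62 * 9.81 / 1.81
gamma_d = 14.2 kN/m^3


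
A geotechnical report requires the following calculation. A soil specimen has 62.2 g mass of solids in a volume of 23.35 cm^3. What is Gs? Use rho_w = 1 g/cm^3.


Using Gs = m_s / (V_s * rho_w)
Since rho_w = 1 g/cm^3:
Gs = 62.2 / 23.35
Gs = 2.664


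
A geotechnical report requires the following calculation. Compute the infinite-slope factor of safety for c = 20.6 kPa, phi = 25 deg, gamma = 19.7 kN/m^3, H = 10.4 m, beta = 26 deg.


Using Fs = c / (gamma*H*sin(beta)*cos(beta)) + tan(phi)/tan(beta)
Cohesion contribution = 20.6 / (19.7*10.4*sin(26)*cos(26))
Cohesion contribution = 0.255191
Friction contribution = tan(25)/tan(26) = 0.956072
Fs = 0.255191 + 0.956072
Fs = 1.211


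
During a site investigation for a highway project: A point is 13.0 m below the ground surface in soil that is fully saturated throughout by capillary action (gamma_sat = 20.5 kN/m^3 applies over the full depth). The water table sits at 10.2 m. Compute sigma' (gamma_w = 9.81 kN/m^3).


Total stress = gamma_sat * depth
sigma = 20.5 * 13.0 = 266.5 kPa
Pore water pressure u = gamma_w * (depth - d_wt)
u = 9.81 * (13.0 - 10.2) = 27.468 kPa
Effective stress = sigma - u
sigma' = 266.5 - 27.468 = 239.03 kPa


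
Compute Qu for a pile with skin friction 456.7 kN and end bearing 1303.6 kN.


Using Qu = Qf + Qb
Qu = 456.7 + 1303.6
Qu = 1760.3 kN


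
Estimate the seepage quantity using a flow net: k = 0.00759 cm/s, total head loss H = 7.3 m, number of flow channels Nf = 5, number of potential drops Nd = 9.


Convert k to m/s for unit consistency with H:
k = 0.00759 cm/s = 0.00759 / 100 m/s = 7.59e-05 m/s
Using q = k * H * Nf / Nd
Nf / Nd = 5 / 9 = 0.5556
q = 7.59e-05 * 7.3 * 0.5556
q = 0.0003078 m^3/s per m


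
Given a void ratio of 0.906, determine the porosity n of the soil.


Result: 0.4753

Derivation:
Using the relation n = e / (1 + e)
n = 0.906 / (1 + 0.906)
n = 0.906 / 1.906
n = 0.4753


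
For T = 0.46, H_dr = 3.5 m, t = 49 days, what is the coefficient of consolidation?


Result: 0.115 m^2/day

Derivation:
Using cv = T * H_dr^2 / t
H_dr^2 = 3.5^2 = 12.25
cv = 0.46 * 12.25 / 49
cv = 0.115 m^2/day


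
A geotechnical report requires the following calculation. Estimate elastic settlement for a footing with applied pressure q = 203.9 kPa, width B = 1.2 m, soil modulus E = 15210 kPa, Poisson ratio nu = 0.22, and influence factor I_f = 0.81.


Using Se = q * B * (1 - nu^2) * I_f / E
1 - nu^2 = 1 - 0.22^2 = 0.9516
Se = 203.9 * 1.2 * 0.9516 * 0.81 / 15210
Se = 0.012400 m
Convert to mm: Se = 0.012400 * 1000 = 12.4 mm


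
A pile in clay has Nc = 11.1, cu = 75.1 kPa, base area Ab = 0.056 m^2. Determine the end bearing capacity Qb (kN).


Using Qb = Nc * cu * Ab
Qb = 11.1 * 75.1 * 0.056
Qb = 46.68 kN


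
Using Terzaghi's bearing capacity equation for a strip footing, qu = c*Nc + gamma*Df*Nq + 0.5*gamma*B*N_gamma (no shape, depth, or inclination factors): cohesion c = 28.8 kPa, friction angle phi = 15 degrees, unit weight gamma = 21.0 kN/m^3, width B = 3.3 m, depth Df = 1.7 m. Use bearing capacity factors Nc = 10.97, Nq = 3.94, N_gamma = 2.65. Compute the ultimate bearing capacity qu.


Compute qu = c*Nc + gamma*Df*Nq + 0.5*gamma*B*N_gamma
Term 1: 28.8 * 10.97 = 315.936
Term 2: 21.0 * 1.7 * 3.94 = 140.658
Term 3: 0.5 * 21.0 * 3.3 * 2.65 = 91.8225
qu = 315.936 + 140.658 + 91.8225
qu = 548.42 kPa


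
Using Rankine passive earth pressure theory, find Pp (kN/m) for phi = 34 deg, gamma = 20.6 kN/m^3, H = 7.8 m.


Result: 2216.55 kN/m

Derivation:
Compute passive earth pressure coefficient:
Kp = tan^2(45 + phi/2) = tan^2(62.0) = 3.537132
Compute passive force:
Pp = 0.5 * Kp * gamma * H^2
Pp = 0.5 * 3.537132 * 20.6 * 7.8^2
Pp = 2216.55 kN/m


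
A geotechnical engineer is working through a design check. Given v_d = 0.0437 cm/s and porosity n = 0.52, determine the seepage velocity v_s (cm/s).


Using v_s = v_d / n
v_s = 0.0437 / 0.52
v_s = 0.08404 cm/s


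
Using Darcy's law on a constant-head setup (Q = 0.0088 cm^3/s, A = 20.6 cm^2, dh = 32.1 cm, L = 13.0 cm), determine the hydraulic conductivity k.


Compute hydraulic gradient:
i = dh / L = 32.1 / 13.0 = 2.46923
Then apply Darcy's law:
k = Q / (A * i)
k = 0.0088 / (20.6 * 2.46923)
k = 0.0088 / 50.8662
k = 0.000173 cm/s


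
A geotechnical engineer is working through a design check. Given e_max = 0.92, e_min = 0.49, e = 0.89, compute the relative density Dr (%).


Using Dr = (e_max - e) / (e_max - e_min) * 100
e_max - e = 0.92 - 0.89 = 0.03
e_max - e_min = 0.92 - 0.49 = 0.43
Dr = 0.03 / 0.43 * 100
Dr = 6.98 %


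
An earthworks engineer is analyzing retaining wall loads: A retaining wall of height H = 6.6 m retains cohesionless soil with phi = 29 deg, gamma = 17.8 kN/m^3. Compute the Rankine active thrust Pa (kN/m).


Compute active earth pressure coefficient:
Ka = tan^2(45 - phi/2) = tan^2(30.5) = 0.346974
Compute active force:
Pa = 0.5 * Ka * gamma * H^2
Pa = 0.5 * 0.346974 * 17.8 * 6.6^2
Pa = 134.52 kN/m


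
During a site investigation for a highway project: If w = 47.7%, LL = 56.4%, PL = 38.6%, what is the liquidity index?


First compute the plasticity index:
PI = LL - PL = 56.4 - 38.6 = 17.8
Then compute the liquidity index:
LI = (w - PL) / PI
LI = (47.7 - 38.6) / 17.8
LI = 0.511


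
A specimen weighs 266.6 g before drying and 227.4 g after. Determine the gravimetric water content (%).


Using w = (m_wet - m_dry) / m_dry * 100
m_wet - m_dry = 266.6 - 227.4 = 39.2 g
w = 39.2 / 227.4 * 100
w = 17.24 %


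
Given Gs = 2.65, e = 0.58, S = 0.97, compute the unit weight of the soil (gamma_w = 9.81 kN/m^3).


Result: 19.947 kN/m^3

Derivation:
Using gamma = gamma_w * (Gs + S*e) / (1 + e)
Numerator: Gs + S*e = 2.65 + 0.97*0.58 = 3.2126
Denominator: 1 + e = 1 + 0.58 = 1.58
gamma = 9.81 * 3.2126 / 1.58
gamma = 19.947 kN/m^3


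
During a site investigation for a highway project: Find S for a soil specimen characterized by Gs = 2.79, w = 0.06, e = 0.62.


Result: 0.27

Derivation:
Using S = Gs * w / e
S = 2.79 * 0.06 / 0.62
S = 0.27


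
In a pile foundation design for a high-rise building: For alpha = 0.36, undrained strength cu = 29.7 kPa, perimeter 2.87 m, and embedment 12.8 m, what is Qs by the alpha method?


Result: 392.78 kN

Derivation:
Using Qs = alpha * cu * perimeter * L
Qs = 0.36 * 29.7 * 2.87 * 12.8
Qs = 392.78 kN


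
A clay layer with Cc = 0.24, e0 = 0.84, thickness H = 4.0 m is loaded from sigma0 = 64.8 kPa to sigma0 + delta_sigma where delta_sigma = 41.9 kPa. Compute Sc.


Result: 0.113 m

Derivation:
Using Sc = Cc * H / (1 + e0) * log10((sigma0 + delta_sigma) / sigma0)
Stress ratio = (64.8 + 41.9) / 64.8 = 1.6466
log10(1.6466) = 0.216589
Cc * H / (1 + e0) = 0.24 * 4.0 / (1 + 0.84) = 0.521739
Sc = 0.521739 * 0.216589
Sc = 0.113 m


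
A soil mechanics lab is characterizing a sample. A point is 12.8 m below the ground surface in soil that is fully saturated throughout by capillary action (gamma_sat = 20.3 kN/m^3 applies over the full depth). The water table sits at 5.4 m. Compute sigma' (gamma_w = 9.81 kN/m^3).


Total stress = gamma_sat * depth
sigma = 20.3 * 12.8 = 259.84 kPa
Pore water pressure u = gamma_w * (depth - d_wt)
u = 9.81 * (12.8 - 5.4) = 72.594 kPa
Effective stress = sigma - u
sigma' = 259.84 - 72.594 = 187.25 kPa


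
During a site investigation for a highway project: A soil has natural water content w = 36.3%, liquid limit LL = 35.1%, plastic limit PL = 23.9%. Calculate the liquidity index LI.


Result: 1.107

Derivation:
First compute the plasticity index:
PI = LL - PL = 35.1 - 23.9 = 11.2
Then compute the liquidity index:
LI = (w - PL) / PI
LI = (36.3 - 23.9) / 11.2
LI = 1.107


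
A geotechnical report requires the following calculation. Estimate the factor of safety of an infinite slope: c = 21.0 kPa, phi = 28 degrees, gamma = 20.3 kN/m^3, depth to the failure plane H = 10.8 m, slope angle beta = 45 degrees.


Result: 0.723

Derivation:
Using Fs = c / (gamma*H*sin(beta)*cos(beta)) + tan(phi)/tan(beta)
Cohesion contribution = 21.0 / (20.3*10.8*sin(45)*cos(45))
Cohesion contribution = 0.191571
Friction contribution = tan(28)/tan(45) = 0.531709
Fs = 0.191571 + 0.531709
Fs = 0.723


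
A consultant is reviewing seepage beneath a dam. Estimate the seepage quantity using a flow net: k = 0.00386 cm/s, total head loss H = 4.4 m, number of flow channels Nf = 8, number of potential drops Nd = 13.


Convert k to m/s for unit consistency with H:
k = 0.00386 cm/s = 0.00386 / 100 m/s = 3.86e-05 m/s
Using q = k * H * Nf / Nd
Nf / Nd = 8 / 13 = 0.6154
q = 3.86e-05 * 4.4 * 0.6154
q = 0.0001045 m^3/s per m


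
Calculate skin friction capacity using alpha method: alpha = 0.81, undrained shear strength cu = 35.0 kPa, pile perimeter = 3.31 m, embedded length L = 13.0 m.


Result: 1219.9 kN

Derivation:
Using Qs = alpha * cu * perimeter * L
Qs = 0.81 * 35.0 * 3.31 * 13.0
Qs = 1219.9 kN


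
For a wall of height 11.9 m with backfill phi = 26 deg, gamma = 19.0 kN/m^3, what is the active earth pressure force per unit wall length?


Result: 525.29 kN/m

Derivation:
Compute active earth pressure coefficient:
Ka = tan^2(45 - phi/2) = tan^2(32.0) = 0.390462
Compute active force:
Pa = 0.5 * Ka * gamma * H^2
Pa = 0.5 * 0.390462 * 19.0 * 11.9^2
Pa = 525.29 kN/m


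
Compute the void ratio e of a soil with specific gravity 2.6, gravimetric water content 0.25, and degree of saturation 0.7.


Using the relation e = Gs * w / S
e = 2.6 * 0.25 / 0.7
e = 0.9286


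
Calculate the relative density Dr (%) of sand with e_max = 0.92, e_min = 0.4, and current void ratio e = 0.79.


Using Dr = (e_max - e) / (e_max - e_min) * 100
e_max - e = 0.92 - 0.79 = 0.13
e_max - e_min = 0.92 - 0.4 = 0.52
Dr = 0.13 / 0.52 * 100
Dr = 25.0 %


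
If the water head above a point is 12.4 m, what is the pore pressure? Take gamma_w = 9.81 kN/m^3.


Result: 121.64 kPa

Derivation:
Using u = gamma_w * h_w
u = 9.81 * 12.4
u = 121.64 kPa


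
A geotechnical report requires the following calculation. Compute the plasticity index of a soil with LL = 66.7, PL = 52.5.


Using PI = LL - PL
PI = 66.7 - 52.5
PI = 14.2


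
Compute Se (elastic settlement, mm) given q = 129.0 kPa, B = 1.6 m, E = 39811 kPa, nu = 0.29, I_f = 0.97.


Result: 4.606 mm

Derivation:
Using Se = q * B * (1 - nu^2) * I_f / E
1 - nu^2 = 1 - 0.29^2 = 0.9159
Se = 129.0 * 1.6 * 0.9159 * 0.97 / 39811
Se = 0.004606 m
Convert to mm: Se = 0.004606 * 1000 = 4.606 mm


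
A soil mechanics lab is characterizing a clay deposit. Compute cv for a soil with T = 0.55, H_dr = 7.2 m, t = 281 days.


Using cv = T * H_dr^2 / t
H_dr^2 = 7.2^2 = 51.84
cv = 0.55 * 51.84 / 281
cv = 0.10147 m^2/day


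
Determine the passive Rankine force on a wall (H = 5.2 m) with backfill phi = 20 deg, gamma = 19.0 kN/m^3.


Result: 523.93 kN/m

Derivation:
Compute passive earth pressure coefficient:
Kp = tan^2(45 + phi/2) = tan^2(55.0) = 2.039607
Compute passive force:
Pp = 0.5 * Kp * gamma * H^2
Pp = 0.5 * 2.039607 * 19.0 * 5.2^2
Pp = 523.93 kN/m


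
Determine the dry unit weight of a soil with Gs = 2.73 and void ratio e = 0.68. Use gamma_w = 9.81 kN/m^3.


Using gamma_d = Gs * gamma_w / (1 + e)
gamma_d = 2.73 * 9.81 / (1 + 0.68)
gamma_d = 2.73 * 9.81 / 1.68
gamma_d = 15.941 kN/m^3


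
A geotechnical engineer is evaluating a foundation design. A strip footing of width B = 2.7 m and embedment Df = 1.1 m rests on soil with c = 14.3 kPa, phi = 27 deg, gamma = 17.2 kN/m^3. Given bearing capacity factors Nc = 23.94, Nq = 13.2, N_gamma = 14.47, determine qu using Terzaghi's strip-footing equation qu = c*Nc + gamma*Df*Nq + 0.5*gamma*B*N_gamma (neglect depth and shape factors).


Compute qu = c*Nc + gamma*Df*Nq + 0.5*gamma*B*N_gamma
Term 1: 14.3 * 23.94 = 342.342
Term 2: 17.2 * 1.1 * 13.2 = 249.744
Term 3: 0.5 * 17.2 * 2.7 * 14.47 = 335.9934
qu = 342.342 + 249.744 + 335.9934
qu = 928.08 kPa


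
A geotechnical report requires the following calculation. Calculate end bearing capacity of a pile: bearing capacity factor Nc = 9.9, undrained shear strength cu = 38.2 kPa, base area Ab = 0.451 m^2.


Result: 170.56 kN

Derivation:
Using Qb = Nc * cu * Ab
Qb = 9.9 * 38.2 * 0.451
Qb = 170.56 kN


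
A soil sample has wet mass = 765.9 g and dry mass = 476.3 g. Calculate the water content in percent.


Using w = (m_wet - m_dry) / m_dry * 100
m_wet - m_dry = 765.9 - 476.3 = 289.6 g
w = 289.6 / 476.3 * 100
w = 60.8 %


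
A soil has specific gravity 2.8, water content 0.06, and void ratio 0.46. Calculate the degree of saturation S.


Using S = Gs * w / e
S = 2.8 * 0.06 / 0.46
S = 0.3652


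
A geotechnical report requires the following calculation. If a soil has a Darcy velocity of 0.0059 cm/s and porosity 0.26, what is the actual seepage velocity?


Using v_s = v_d / n
v_s = 0.0059 / 0.26
v_s = 0.02269 cm/s


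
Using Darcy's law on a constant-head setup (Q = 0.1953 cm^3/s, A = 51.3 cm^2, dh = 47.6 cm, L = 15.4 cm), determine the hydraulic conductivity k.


Compute hydraulic gradient:
i = dh / L = 47.6 / 15.4 = 3.09091
Then apply Darcy's law:
k = Q / (A * i)
k = 0.1953 / (51.3 * 3.09091)
k = 0.1953 / 158.564
k = 0.001232 cm/s


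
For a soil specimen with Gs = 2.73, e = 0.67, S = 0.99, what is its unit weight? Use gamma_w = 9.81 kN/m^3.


Using gamma = gamma_w * (Gs + S*e) / (1 + e)
Numerator: Gs + S*e = 2.73 + 0.99*0.67 = 3.3933
Denominator: 1 + e = 1 + 0.67 = 1.67
gamma = 9.81 * 3.3933 / 1.67
gamma = 19.933 kN/m^3


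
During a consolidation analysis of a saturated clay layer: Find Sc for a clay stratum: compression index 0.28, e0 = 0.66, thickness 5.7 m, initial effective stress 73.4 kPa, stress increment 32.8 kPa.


Using Sc = Cc * H / (1 + e0) * log10((sigma0 + delta_sigma) / sigma0)
Stress ratio = (73.4 + 32.8) / 73.4 = 1.44687
log10(1.44687) = 0.160428
Cc * H / (1 + e0) = 0.28 * 5.7 / (1 + 0.66) = 0.961446
Sc = 0.961446 * 0.160428
Sc = 0.1542 m


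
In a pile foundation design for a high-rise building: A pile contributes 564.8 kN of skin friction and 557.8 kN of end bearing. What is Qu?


Using Qu = Qf + Qb
Qu = 564.8 + 557.8
Qu = 1122.6 kN


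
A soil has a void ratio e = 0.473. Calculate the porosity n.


Result: 0.3211

Derivation:
Using the relation n = e / (1 + e)
n = 0.473 / (1 + 0.473)
n = 0.473 / 1.473
n = 0.3211


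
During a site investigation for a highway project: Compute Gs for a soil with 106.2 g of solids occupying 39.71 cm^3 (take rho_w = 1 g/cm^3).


Result: 2.674

Derivation:
Using Gs = m_s / (V_s * rho_w)
Since rho_w = 1 g/cm^3:
Gs = 106.2 / 39.71
Gs = 2.674


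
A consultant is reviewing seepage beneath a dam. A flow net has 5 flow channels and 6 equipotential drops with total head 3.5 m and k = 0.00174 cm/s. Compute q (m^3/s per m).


Convert k to m/s for unit consistency with H:
k = 0.00174 cm/s = 0.00174 / 100 m/s = 1.74e-05 m/s
Using q = k * H * Nf / Nd
Nf / Nd = 5 / 6 = 0.8333
q = 1.74e-05 * 3.5 * 0.8333
q = 5.075e-05 m^3/s per m


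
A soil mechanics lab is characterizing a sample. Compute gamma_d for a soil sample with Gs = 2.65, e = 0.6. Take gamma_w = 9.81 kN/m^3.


Using gamma_d = Gs * gamma_w / (1 + e)
gamma_d = 2.65 * 9.81 / (1 + 0.6)
gamma_d = 2.65 * 9.81 / 1.6
gamma_d = 16.248 kN/m^3


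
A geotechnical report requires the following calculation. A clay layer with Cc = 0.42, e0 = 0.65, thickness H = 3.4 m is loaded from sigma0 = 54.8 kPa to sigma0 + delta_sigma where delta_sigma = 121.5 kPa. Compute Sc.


Using Sc = Cc * H / (1 + e0) * log10((sigma0 + delta_sigma) / sigma0)
Stress ratio = (54.8 + 121.5) / 54.8 = 3.21715
log10(3.21715) = 0.507472
Cc * H / (1 + e0) = 0.42 * 3.4 / (1 + 0.65) = 0.865455
Sc = 0.865455 * 0.507472
Sc = 0.4392 m


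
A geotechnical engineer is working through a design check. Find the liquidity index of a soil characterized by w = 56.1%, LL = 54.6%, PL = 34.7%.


First compute the plasticity index:
PI = LL - PL = 54.6 - 34.7 = 19.9
Then compute the liquidity index:
LI = (w - PL) / PI
LI = (56.1 - 34.7) / 19.9
LI = 1.075


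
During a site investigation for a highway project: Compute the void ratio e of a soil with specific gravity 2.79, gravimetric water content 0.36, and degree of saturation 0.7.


Result: 1.4349

Derivation:
Using the relation e = Gs * w / S
e = 2.79 * 0.36 / 0.7
e = 1.4349


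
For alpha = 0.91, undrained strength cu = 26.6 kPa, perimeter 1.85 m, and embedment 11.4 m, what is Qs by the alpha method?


Using Qs = alpha * cu * perimeter * L
Qs = 0.91 * 26.6 * 1.85 * 11.4
Qs = 510.5 kN


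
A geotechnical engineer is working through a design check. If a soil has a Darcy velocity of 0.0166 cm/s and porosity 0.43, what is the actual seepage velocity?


Using v_s = v_d / n
v_s = 0.0166 / 0.43
v_s = 0.0386 cm/s


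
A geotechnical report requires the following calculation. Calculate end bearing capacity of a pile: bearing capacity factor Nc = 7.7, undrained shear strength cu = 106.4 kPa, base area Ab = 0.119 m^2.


Result: 97.49 kN

Derivation:
Using Qb = Nc * cu * Ab
Qb = 7.7 * 106.4 * 0.119
Qb = 97.49 kN


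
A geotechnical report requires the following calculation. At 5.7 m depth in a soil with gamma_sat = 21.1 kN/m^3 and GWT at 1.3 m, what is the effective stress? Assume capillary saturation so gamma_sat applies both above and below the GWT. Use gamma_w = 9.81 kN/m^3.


Total stress = gamma_sat * depth
sigma = 21.1 * 5.7 = 120.27 kPa
Pore water pressure u = gamma_w * (depth - d_wt)
u = 9.81 * (5.7 - 1.3) = 43.164 kPa
Effective stress = sigma - u
sigma' = 120.27 - 43.164 = 77.11 kPa


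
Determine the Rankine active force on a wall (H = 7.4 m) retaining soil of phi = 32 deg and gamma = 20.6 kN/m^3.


Result: 173.3 kN/m

Derivation:
Compute active earth pressure coefficient:
Ka = tan^2(45 - phi/2) = tan^2(29.0) = 0.307259
Compute active force:
Pa = 0.5 * Ka * gamma * H^2
Pa = 0.5 * 0.307259 * 20.6 * 7.4^2
Pa = 173.3 kN/m


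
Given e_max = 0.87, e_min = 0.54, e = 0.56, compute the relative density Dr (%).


Using Dr = (e_max - e) / (e_max - e_min) * 100
e_max - e = 0.87 - 0.56 = 0.31
e_max - e_min = 0.87 - 0.54 = 0.33
Dr = 0.31 / 0.33 * 100
Dr = 93.94 %


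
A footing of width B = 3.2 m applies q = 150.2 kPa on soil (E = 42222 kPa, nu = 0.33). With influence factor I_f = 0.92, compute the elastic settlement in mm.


Result: 9.332 mm

Derivation:
Using Se = q * B * (1 - nu^2) * I_f / E
1 - nu^2 = 1 - 0.33^2 = 0.8911
Se = 150.2 * 3.2 * 0.8911 * 0.92 / 42222
Se = 0.009332 m
Convert to mm: Se = 0.009332 * 1000 = 9.332 mm


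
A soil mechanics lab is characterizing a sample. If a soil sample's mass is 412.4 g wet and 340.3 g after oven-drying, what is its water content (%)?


Using w = (m_wet - m_dry) / m_dry * 100
m_wet - m_dry = 412.4 - 340.3 = 72.1 g
w = 72.1 / 340.3 * 100
w = 21.19 %


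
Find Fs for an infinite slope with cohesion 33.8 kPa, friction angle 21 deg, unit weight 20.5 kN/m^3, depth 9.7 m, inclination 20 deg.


Result: 1.584

Derivation:
Using Fs = c / (gamma*H*sin(beta)*cos(beta)) + tan(phi)/tan(beta)
Cohesion contribution = 33.8 / (20.5*9.7*sin(20)*cos(20))
Cohesion contribution = 0.528876
Friction contribution = tan(21)/tan(20) = 1.05466
Fs = 0.528876 + 1.05466
Fs = 1.584


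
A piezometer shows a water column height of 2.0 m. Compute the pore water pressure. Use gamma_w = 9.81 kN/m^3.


Using u = gamma_w * h_w
u = 9.81 * 2.0
u = 19.62 kPa


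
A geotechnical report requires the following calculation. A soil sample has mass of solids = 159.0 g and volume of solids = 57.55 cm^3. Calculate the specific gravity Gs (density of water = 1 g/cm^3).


Using Gs = m_s / (V_s * rho_w)
Since rho_w = 1 g/cm^3:
Gs = 159.0 / 57.55
Gs = 2.763


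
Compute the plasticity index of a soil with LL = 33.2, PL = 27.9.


Using PI = LL - PL
PI = 33.2 - 27.9
PI = 5.3


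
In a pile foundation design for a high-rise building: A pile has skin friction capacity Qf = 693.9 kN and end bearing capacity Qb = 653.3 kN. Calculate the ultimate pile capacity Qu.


Using Qu = Qf + Qb
Qu = 693.9 + 653.3
Qu = 1347.2 kN


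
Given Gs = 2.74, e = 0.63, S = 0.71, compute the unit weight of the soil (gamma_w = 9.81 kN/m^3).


Result: 19.182 kN/m^3

Derivation:
Using gamma = gamma_w * (Gs + S*e) / (1 + e)
Numerator: Gs + S*e = 2.74 + 0.71*0.63 = 3.1873
Denominator: 1 + e = 1 + 0.63 = 1.63
gamma = 9.81 * 3.1873 / 1.63
gamma = 19.182 kN/m^3


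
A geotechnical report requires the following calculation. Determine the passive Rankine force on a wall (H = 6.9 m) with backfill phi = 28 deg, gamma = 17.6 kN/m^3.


Compute passive earth pressure coefficient:
Kp = tan^2(45 + phi/2) = tan^2(59.0) = 2.769826
Compute passive force:
Pp = 0.5 * Kp * gamma * H^2
Pp = 0.5 * 2.769826 * 17.6 * 6.9^2
Pp = 1160.47 kN/m


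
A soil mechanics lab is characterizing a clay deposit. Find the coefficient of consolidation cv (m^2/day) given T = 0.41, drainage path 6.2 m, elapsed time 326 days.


Using cv = T * H_dr^2 / t
H_dr^2 = 6.2^2 = 38.44
cv = 0.41 * 38.44 / 326
cv = 0.04834 m^2/day


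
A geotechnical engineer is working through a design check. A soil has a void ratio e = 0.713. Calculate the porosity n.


Using the relation n = e / (1 + e)
n = 0.713 / (1 + 0.713)
n = 0.713 / 1.713
n = 0.4162


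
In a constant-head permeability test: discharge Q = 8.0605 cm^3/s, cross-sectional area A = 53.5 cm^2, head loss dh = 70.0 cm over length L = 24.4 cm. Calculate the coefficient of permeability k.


Compute hydraulic gradient:
i = dh / L = 70.0 / 24.4 = 2.86885
Then apply Darcy's law:
k = Q / (A * i)
k = 8.0605 / (53.5 * 2.86885)
k = 8.0605 / 153.484
k = 0.052517 cm/s


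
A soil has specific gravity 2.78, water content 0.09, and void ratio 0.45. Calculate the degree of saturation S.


Using S = Gs * w / e
S = 2.78 * 0.09 / 0.45
S = 0.556


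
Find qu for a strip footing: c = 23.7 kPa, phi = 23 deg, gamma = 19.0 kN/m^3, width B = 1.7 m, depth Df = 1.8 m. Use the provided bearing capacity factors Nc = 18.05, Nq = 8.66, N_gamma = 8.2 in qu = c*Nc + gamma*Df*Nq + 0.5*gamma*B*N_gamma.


Compute qu = c*Nc + gamma*Df*Nq + 0.5*gamma*B*N_gamma
Term 1: 23.7 * 18.05 = 427.785
Term 2: 19.0 * 1.8 * 8.66 = 296.172
Term 3: 0.5 * 19.0 * 1.7 * 8.2 = 132.43
qu = 427.785 + 296.172 + 132.43
qu = 856.39 kPa


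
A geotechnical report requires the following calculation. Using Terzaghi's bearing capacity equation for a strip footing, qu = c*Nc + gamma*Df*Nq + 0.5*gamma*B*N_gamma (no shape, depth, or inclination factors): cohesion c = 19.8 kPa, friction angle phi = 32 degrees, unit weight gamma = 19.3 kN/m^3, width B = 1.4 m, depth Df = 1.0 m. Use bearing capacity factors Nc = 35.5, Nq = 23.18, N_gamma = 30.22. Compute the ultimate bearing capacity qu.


Compute qu = c*Nc + gamma*Df*Nq + 0.5*gamma*B*N_gamma
Term 1: 19.8 * 35.5 = 702.9
Term 2: 19.3 * 1.0 * 23.18 = 447.374
Term 3: 0.5 * 19.3 * 1.4 * 30.22 = 408.2722
qu = 702.9 + 447.374 + 408.2722
qu = 1558.55 kPa


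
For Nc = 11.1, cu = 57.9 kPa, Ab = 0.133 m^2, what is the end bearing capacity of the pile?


Using Qb = Nc * cu * Ab
Qb = 11.1 * 57.9 * 0.133
Qb = 85.48 kN


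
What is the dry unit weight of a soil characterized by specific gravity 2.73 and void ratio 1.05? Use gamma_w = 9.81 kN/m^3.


Using gamma_d = Gs * gamma_w / (1 + e)
gamma_d = 2.73 * 9.81 / (1 + 1.05)
gamma_d = 2.73 * 9.81 / 2.05
gamma_d = 13.064 kN/m^3


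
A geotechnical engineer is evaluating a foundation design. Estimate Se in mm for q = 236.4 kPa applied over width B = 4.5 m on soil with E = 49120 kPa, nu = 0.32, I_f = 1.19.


Using Se = q * B * (1 - nu^2) * I_f / E
1 - nu^2 = 1 - 0.32^2 = 0.8976
Se = 236.4 * 4.5 * 0.8976 * 1.19 / 49120
Se = 0.023133 m
Convert to mm: Se = 0.023133 * 1000 = 23.133 mm


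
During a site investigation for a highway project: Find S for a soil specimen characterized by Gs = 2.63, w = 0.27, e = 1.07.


Using S = Gs * w / e
S = 2.63 * 0.27 / 1.07
S = 0.6636


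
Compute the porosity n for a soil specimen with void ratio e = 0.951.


Result: 0.4874

Derivation:
Using the relation n = e / (1 + e)
n = 0.951 / (1 + 0.951)
n = 0.951 / 1.951
n = 0.4874


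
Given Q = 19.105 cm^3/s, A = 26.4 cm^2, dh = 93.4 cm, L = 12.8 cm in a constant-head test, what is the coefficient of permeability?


Compute hydraulic gradient:
i = dh / L = 93.4 / 12.8 = 7.29688
Then apply Darcy's law:
k = Q / (A * i)
k = 19.105 / (26.4 * 7.29688)
k = 19.105 / 192.637
k = 0.099176 cm/s


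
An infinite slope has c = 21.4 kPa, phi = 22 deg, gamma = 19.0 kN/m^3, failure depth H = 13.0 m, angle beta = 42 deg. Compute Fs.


Using Fs = c / (gamma*H*sin(beta)*cos(beta)) + tan(phi)/tan(beta)
Cohesion contribution = 21.4 / (19.0*13.0*sin(42)*cos(42))
Cohesion contribution = 0.174234
Friction contribution = tan(22)/tan(42) = 0.448717
Fs = 0.174234 + 0.448717
Fs = 0.623


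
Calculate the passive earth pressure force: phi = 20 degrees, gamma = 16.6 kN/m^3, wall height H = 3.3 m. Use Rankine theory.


Compute passive earth pressure coefficient:
Kp = tan^2(45 + phi/2) = tan^2(55.0) = 2.039607
Compute passive force:
Pp = 0.5 * Kp * gamma * H^2
Pp = 0.5 * 2.039607 * 16.6 * 3.3^2
Pp = 184.35 kN/m


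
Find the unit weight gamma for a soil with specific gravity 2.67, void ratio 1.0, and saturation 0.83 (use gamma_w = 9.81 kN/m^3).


Using gamma = gamma_w * (Gs + S*e) / (1 + e)
Numerator: Gs + S*e = 2.67 + 0.83*1.0 = 3.5
Denominator: 1 + e = 1 + 1.0 = 2.0
gamma = 9.81 * 3.5 / 2.0
gamma = 17.168 kN/m^3


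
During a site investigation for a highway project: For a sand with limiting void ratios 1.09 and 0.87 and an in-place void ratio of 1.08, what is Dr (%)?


Result: 4.55 %

Derivation:
Using Dr = (e_max - e) / (e_max - e_min) * 100
e_max - e = 1.09 - 1.08 = 0.01
e_max - e_min = 1.09 - 0.87 = 0.22
Dr = 0.01 / 0.22 * 100
Dr = 4.55 %


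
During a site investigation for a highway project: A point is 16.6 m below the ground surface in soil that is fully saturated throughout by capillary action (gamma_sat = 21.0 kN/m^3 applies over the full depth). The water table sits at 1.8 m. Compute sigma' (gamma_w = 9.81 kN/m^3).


Total stress = gamma_sat * depth
sigma = 21.0 * 16.6 = 348.6 kPa
Pore water pressure u = gamma_w * (depth - d_wt)
u = 9.81 * (16.6 - 1.8) = 145.188 kPa
Effective stress = sigma - u
sigma' = 348.6 - 145.188 = 203.41 kPa


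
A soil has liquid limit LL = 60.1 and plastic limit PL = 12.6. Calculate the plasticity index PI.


Result: 47.5

Derivation:
Using PI = LL - PL
PI = 60.1 - 12.6
PI = 47.5


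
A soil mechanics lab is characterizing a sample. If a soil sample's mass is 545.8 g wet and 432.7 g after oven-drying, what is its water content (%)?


Result: 26.14 %

Derivation:
Using w = (m_wet - m_dry) / m_dry * 100
m_wet - m_dry = 545.8 - 432.7 = 113.1 g
w = 113.1 / 432.7 * 100
w = 26.14 %


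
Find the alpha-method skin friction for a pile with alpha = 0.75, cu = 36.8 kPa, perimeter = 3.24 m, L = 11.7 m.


Using Qs = alpha * cu * perimeter * L
Qs = 0.75 * 36.8 * 3.24 * 11.7
Qs = 1046.26 kN


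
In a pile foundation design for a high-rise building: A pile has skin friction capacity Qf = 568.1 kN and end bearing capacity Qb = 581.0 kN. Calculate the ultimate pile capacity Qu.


Result: 1149.1 kN

Derivation:
Using Qu = Qf + Qb
Qu = 568.1 + 581.0
Qu = 1149.1 kN


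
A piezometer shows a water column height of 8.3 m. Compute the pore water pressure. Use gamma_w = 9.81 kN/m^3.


Using u = gamma_w * h_w
u = 9.81 * 8.3
u = 81.42 kPa


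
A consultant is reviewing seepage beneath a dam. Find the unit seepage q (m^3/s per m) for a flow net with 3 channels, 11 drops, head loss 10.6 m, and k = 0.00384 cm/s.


Convert k to m/s for unit consistency with H:
k = 0.00384 cm/s = 0.00384 / 100 m/s = 3.84e-05 m/s
Using q = k * H * Nf / Nd
Nf / Nd = 3 / 11 = 0.2727
q = 3.84e-05 * 10.6 * 0.2727
q = 0.000111 m^3/s per m


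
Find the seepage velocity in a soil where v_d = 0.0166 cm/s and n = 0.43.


Result: 0.0386 cm/s

Derivation:
Using v_s = v_d / n
v_s = 0.0166 / 0.43
v_s = 0.0386 cm/s


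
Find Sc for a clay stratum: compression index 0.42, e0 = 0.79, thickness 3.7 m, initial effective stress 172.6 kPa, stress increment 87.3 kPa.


Using Sc = Cc * H / (1 + e0) * log10((sigma0 + delta_sigma) / sigma0)
Stress ratio = (172.6 + 87.3) / 172.6 = 1.50579
log10(1.50579) = 0.177765
Cc * H / (1 + e0) = 0.42 * 3.7 / (1 + 0.79) = 0.868156
Sc = 0.868156 * 0.177765
Sc = 0.1543 m


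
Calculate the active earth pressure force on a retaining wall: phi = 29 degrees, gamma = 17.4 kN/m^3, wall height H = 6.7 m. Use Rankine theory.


Result: 135.51 kN/m

Derivation:
Compute active earth pressure coefficient:
Ka = tan^2(45 - phi/2) = tan^2(30.5) = 0.346974
Compute active force:
Pa = 0.5 * Ka * gamma * H^2
Pa = 0.5 * 0.346974 * 17.4 * 6.7^2
Pa = 135.51 kN/m


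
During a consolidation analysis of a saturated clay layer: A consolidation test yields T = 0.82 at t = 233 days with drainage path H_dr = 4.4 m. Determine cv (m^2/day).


Using cv = T * H_dr^2 / t
H_dr^2 = 4.4^2 = 19.36
cv = 0.82 * 19.36 / 233
cv = 0.06813 m^2/day


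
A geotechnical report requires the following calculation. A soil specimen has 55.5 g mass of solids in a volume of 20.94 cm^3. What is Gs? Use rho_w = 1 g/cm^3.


Using Gs = m_s / (V_s * rho_w)
Since rho_w = 1 g/cm^3:
Gs = 55.5 / 20.94
Gs = 2.65


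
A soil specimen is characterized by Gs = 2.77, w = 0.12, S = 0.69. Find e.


Result: 0.4817

Derivation:
Using the relation e = Gs * w / S
e = 2.77 * 0.12 / 0.69
e = 0.4817


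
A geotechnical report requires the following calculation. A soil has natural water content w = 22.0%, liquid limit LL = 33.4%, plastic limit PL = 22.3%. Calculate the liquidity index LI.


First compute the plasticity index:
PI = LL - PL = 33.4 - 22.3 = 11.1
Then compute the liquidity index:
LI = (w - PL) / PI
LI = (22.0 - 22.3) / 11.1
LI = -0.027


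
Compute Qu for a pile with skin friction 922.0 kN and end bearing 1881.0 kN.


Using Qu = Qf + Qb
Qu = 922.0 + 1881.0
Qu = 2803.0 kN


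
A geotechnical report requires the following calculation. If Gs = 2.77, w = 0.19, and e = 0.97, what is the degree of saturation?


Using S = Gs * w / e
S = 2.77 * 0.19 / 0.97
S = 0.5426


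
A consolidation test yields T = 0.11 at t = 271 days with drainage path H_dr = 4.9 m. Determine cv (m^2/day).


Using cv = T * H_dr^2 / t
H_dr^2 = 4.9^2 = 24.01
cv = 0.11 * 24.01 / 271
cv = 0.00975 m^2/day


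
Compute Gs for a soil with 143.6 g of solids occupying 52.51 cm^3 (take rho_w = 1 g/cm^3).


Using Gs = m_s / (V_s * rho_w)
Since rho_w = 1 g/cm^3:
Gs = 143.6 / 52.51
Gs = 2.735


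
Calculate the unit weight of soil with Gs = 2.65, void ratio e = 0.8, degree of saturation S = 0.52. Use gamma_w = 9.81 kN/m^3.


Using gamma = gamma_w * (Gs + S*e) / (1 + e)
Numerator: Gs + S*e = 2.65 + 0.52*0.8 = 3.066
Denominator: 1 + e = 1 + 0.8 = 1.8
gamma = 9.81 * 3.066 / 1.8
gamma = 16.71 kN/m^3


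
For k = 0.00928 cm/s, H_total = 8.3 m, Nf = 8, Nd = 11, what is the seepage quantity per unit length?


Result: 0.0005602 m^3/s per m

Derivation:
Convert k to m/s for unit consistency with H:
k = 0.00928 cm/s = 0.00928 / 100 m/s = 9.28e-05 m/s
Using q = k * H * Nf / Nd
Nf / Nd = 8 / 11 = 0.7273
q = 9.28e-05 * 8.3 * 0.7273
q = 0.0005602 m^3/s per m


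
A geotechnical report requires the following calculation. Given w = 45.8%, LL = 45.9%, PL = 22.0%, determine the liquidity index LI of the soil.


Result: 0.996

Derivation:
First compute the plasticity index:
PI = LL - PL = 45.9 - 22.0 = 23.9
Then compute the liquidity index:
LI = (w - PL) / PI
LI = (45.8 - 22.0) / 23.9
LI = 0.996


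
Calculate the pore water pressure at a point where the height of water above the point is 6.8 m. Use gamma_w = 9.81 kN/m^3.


Using u = gamma_w * h_w
u = 9.81 * 6.8
u = 66.71 kPa


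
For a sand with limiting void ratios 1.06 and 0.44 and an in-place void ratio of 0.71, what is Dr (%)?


Using Dr = (e_max - e) / (e_max - e_min) * 100
e_max - e = 1.06 - 0.71 = 0.35
e_max - e_min = 1.06 - 0.44 = 0.62
Dr = 0.35 / 0.62 * 100
Dr = 56.45 %


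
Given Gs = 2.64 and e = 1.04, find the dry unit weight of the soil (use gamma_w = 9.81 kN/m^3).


Using gamma_d = Gs * gamma_w / (1 + e)
gamma_d = 2.64 * 9.81 / (1 + 1.04)
gamma_d = 2.64 * 9.81 / 2.04
gamma_d = 12.695 kN/m^3


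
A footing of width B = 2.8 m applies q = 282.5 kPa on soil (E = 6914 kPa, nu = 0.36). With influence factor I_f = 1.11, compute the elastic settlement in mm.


Result: 110.532 mm

Derivation:
Using Se = q * B * (1 - nu^2) * I_f / E
1 - nu^2 = 1 - 0.36^2 = 0.8704
Se = 282.5 * 2.8 * 0.8704 * 1.11 / 6914
Se = 0.110532 m
Convert to mm: Se = 0.110532 * 1000 = 110.532 mm


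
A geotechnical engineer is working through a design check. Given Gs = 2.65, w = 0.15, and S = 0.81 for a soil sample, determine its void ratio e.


Using the relation e = Gs * w / S
e = 2.65 * 0.15 / 0.81
e = 0.4907


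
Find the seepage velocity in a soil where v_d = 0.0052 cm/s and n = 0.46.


Using v_s = v_d / n
v_s = 0.0052 / 0.46
v_s = 0.0113 cm/s


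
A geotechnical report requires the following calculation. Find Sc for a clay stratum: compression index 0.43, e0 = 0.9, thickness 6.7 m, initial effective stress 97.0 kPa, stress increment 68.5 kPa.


Result: 0.3518 m

Derivation:
Using Sc = Cc * H / (1 + e0) * log10((sigma0 + delta_sigma) / sigma0)
Stress ratio = (97.0 + 68.5) / 97.0 = 1.70619
log10(1.70619) = 0.232026
Cc * H / (1 + e0) = 0.43 * 6.7 / (1 + 0.9) = 1.51632
Sc = 1.51632 * 0.232026
Sc = 0.3518 m


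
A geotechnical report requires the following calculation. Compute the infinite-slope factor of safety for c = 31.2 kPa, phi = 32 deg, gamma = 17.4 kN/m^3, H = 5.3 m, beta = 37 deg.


Result: 1.533

Derivation:
Using Fs = c / (gamma*H*sin(beta)*cos(beta)) + tan(phi)/tan(beta)
Cohesion contribution = 31.2 / (17.4*5.3*sin(37)*cos(37))
Cohesion contribution = 0.703911
Friction contribution = tan(32)/tan(37) = 0.82923
Fs = 0.703911 + 0.82923
Fs = 1.533


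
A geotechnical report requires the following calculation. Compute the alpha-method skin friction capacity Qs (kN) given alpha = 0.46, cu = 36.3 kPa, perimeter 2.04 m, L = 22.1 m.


Using Qs = alpha * cu * perimeter * L
Qs = 0.46 * 36.3 * 2.04 * 22.1
Qs = 752.81 kN


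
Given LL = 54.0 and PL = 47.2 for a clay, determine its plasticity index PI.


Result: 6.8

Derivation:
Using PI = LL - PL
PI = 54.0 - 47.2
PI = 6.8


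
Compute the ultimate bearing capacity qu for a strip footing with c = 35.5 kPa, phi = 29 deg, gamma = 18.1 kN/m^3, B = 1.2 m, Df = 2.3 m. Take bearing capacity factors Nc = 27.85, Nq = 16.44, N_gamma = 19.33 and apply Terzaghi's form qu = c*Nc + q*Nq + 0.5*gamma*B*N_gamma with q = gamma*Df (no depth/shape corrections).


Compute qu = c*Nc + gamma*Df*Nq + 0.5*gamma*B*N_gamma
Term 1: 35.5 * 27.85 = 988.675
Term 2: 18.1 * 2.3 * 16.44 = 684.3972
Term 3: 0.5 * 18.1 * 1.2 * 19.33 = 209.9238
qu = 988.675 + 684.3972 + 209.9238
qu = 1883.0 kPa


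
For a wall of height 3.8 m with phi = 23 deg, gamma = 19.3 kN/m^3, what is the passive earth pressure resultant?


Compute passive earth pressure coefficient:
Kp = tan^2(45 + phi/2) = tan^2(56.5) = 2.282623
Compute passive force:
Pp = 0.5 * Kp * gamma * H^2
Pp = 0.5 * 2.282623 * 19.3 * 3.8^2
Pp = 318.07 kN/m


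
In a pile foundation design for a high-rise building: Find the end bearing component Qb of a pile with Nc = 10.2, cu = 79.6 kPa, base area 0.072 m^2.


Using Qb = Nc * cu * Ab
Qb = 10.2 * 79.6 * 0.072
Qb = 58.46 kN
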